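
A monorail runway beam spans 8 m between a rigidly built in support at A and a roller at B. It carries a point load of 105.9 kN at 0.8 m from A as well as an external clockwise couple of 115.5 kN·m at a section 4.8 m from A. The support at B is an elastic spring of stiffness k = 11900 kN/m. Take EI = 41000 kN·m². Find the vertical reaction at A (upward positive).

Take the reaction at B as the redundant and release it; the primary structure is a cantilever fixed at A.
Free-end deflection of the primary structure under the applied loading (downward +):
  point load 105.9 at a = 0.8: Pa²(3L − a)/(6EI) = 262.1/EI
  clockwise couple 115.5 at a = 4.8: M₀a(2L − a)/(2EI) = 3105/EI
  δ_0 = 3367/EI
Tip deflection under a unit load at B: L³/(3EI) = 170.7/EI.
With EI = 41000 kN·m²: δ_0 = 0.082115 m and δ_{BB} = 0.004163 m/kN.
Compatibility — the spring shortens by R_B/k under the reaction it provides: δ_0 − R_B·δ_{BB} = R_B/k. With 1/k = 0.000084 m/kN, R_B = δ_0 / (δ_{BB} + 1/k) = 0.082115 / (0.004163 + 0.000084) = 19.34 kN.
Vertical equilibrium: R_A = ΣP − R_B = 105.9 − 19.34 = 86.56 kN.

R_A = 86.56 kN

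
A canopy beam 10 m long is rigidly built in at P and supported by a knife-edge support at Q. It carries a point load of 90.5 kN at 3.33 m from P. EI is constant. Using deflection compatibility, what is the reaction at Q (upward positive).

R_Q = 13.38 kN

Take the reaction at Q as the redundant and release it; the primary structure is a cantilever fixed at P.
Free-end deflection of the primary structure under the applied loading (downward +):
  point load 90.5 at a = 3.33: Pa²(3L − a)/(6EI) = 4461/EI
Tip deflection under a unit load at Q: L³/(3EI) = 333.3/EI.
The prop prevents deflection at Q: R_Q = δ_0/δ_{QQ} = 4461/333.3 = 13.38 kN.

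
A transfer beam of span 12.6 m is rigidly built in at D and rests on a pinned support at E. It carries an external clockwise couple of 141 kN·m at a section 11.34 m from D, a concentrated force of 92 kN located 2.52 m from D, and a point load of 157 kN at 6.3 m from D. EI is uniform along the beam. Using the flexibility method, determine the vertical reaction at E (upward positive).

Take the reaction at E as the redundant and release it; the primary structure is a cantilever fixed at D.
Downward deflection at the released point E due to the loads:
  clockwise couple 141 at a = 11.34: M₀a(2L − a)/(2EI) = 11081/EI
  point load 92 at a = 2.52: Pa²(3L − a)/(6EI) = 3435/EI
  point load 157 at a = 6.3: Pa²(3L − a)/(6EI) = 32714/EI
  δ_0 = 47230/EI
Tip deflection under a unit load at E: L³/(3EI) = 666.8/EI.
Compatibility at E: δ_0 − R_E·δ_{EE} = 0, so R_E = 47230/666.8 = 70.83 kN.

R_E = 70.83 kN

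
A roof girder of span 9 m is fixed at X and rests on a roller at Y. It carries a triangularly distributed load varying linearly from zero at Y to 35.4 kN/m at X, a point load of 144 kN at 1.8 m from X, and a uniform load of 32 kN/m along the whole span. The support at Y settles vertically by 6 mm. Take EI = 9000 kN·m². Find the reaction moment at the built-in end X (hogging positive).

M_X = 703.8 kN·m

Remove the prop at Y; the released (primary) structure is a cantilever built in at X.
Downward deflection at the released point Y due to the loads:
  triangular load, peak 35.4 at the fixed end: w₀L⁴/(30EI) = 7742/EI
  point load 144 at a = 1.8: Pa²(3L − a)/(6EI) = 1960/EI
  UDL 32: wL⁴/(8EI) = 26244/EI
  δ_0 = 35946/EI
Flexibility coefficient — unit upward force at Y: δ_{YY} = L³/(3EI) = 243/EI.
With EI = 9000 kN·m²: δ_0 = 3.9939 m and δ_{YY} = 0.027 m/kN.
Compatibility — the beam at Y must follow the support down by 0.006 m: δ_0 − R_Y·δ_{YY} = 0.006, so R_Y = (3.9939 − 0.006)/0.027 = 147.7 kN.
Moment equilibrium about X: M_X = Σ(load moments about X) − R_Y·L = 2033 − 147.7×9 = 703.8 kN·m.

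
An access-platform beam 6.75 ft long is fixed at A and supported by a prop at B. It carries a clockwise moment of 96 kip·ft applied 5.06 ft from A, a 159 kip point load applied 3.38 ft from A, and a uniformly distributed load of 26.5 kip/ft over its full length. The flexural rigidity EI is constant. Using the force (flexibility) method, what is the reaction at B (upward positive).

Release the roller at B. Primary structure: cantilever fixed at A.
Deflection at B on the released cantilever, summing each load's contribution:
  clockwise couple 96 at a = 5.06: M₀a(2L − a)/(2EI) = 2050/EI
  point load 159 at a = 3.38: Pa²(3L − a)/(6EI) = 5107/EI
  UDL 26.5: wL⁴/(8EI) = 6877/EI
  δ_0 = 14034/EI
Tip deflection under a unit load at B: L³/(3EI) = 102.5/EI.
The prop prevents deflection at B: R_B = δ_0/δ_{BB} = 14034/102.5 = 136.9 kip.

R_B = 136.9 kip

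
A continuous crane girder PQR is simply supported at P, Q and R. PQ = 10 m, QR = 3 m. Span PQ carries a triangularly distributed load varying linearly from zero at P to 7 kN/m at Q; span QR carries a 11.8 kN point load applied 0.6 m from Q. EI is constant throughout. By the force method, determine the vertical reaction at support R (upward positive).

Take M_Q as the redundant. Released structure: two simple spans PQ and QR with a hinge at Q.
End slopes at the hinge Q, treating each span as simply supported:
  span PQ: triangular load, peak 7: w₀L³/(45EI) = 155.6/EI
  span QR: point load 11.8 at a = 0.6: Pab(L + b)/(6LEI) = 5.098/EI
  relative rotation θ_0 = (155.6 + 5.098)/EI = 160.7/EI
A unit hogging moment at Q produces rotation L₁/(3EI) + L₂/(3EI) = 4.333/EI.
Slope continuity at Q: θ_0 = M_Q·4.333/EI, so M_Q = 160.7/4.333 = 37.07 kN·m (hogging).
Span QR, ΣM about R: R_Q^{QR}·3 = 28.32 + 37.07, so R_Q^{QR} = 21.8 kN and R_R = 11.8 − 21.8 = -9.998 kN.

R_R = -9.998 kN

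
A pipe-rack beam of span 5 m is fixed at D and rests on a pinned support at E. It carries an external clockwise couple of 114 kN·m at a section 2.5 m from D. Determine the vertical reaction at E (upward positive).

Release the roller at E. Primary structure: cantilever fixed at D.
Downward deflection at the released point E due to the loads:
  clockwise couple 114 at a = 2.5: M₀a(2L − a)/(2EI) = 1069/EI
Tip deflection under a unit load at E: L³/(3EI) = 41.67/EI.
Compatibility at E: δ_0 − R_E·δ_{EE} = 0, so R_E = 1069/41.67 = 25.65 kN.

R_E = 25.65 kN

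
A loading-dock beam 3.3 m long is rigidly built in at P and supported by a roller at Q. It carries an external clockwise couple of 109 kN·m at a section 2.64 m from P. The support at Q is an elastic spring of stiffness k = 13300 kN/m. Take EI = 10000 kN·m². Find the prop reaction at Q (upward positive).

R_Q = 44.75 kN

Release the roller at Q. Primary structure: cantilever fixed at P.
Deflection at Q on the released cantilever, summing each load's contribution:
  clockwise couple 109 at a = 2.64: M₀a(2L − a)/(2EI) = 569.8/EI
Tip deflection under a unit load at Q: L³/(3EI) = 11.98/EI.
With EI = 10000 kN·m²: δ_0 = 0.056976 m and δ_{QQ} = 0.001198 m/kN.
Compatibility — the spring shortens by R_Q/k under the reaction it provides: δ_0 − R_Q·δ_{QQ} = R_Q/k. With 1/k = 0.000075 m/kN, R_Q = δ_0 / (δ_{QQ} + 1/k) = 0.056976 / (0.001198 + 0.000075) = 44.75 kN.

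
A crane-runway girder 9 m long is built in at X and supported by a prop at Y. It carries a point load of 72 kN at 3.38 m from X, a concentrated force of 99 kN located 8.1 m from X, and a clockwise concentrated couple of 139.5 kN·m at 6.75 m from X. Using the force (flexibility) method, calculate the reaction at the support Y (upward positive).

Remove the prop at Y; the released (primary) structure is a cantilever built in at X.
Primary-structure tip deflection at Y by superposition:
  point load 72 at a = 3.38: Pa²(3L − a)/(6EI) = 3238/EI
  point load 99 at a = 8.1: Pa²(3L − a)/(6EI) = 20460/EI
  clockwise couple 139.5 at a = 6.75: M₀a(2L − a)/(2EI) = 5297/EI
  δ_0 = 28995/EI
Tip deflection under a unit load at Y: L³/(3EI) = 243/EI.
Compatibility at Y: δ_0 − R_Y·δ_{YY} = 0, so R_Y = 28995/243 = 119.3 kN.

R_Y = 119.3 kN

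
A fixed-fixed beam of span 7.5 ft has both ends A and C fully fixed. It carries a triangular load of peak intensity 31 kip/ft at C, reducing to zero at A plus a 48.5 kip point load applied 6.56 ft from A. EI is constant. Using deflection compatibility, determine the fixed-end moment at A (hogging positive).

M_A = 63.12 kip·ft

Release both end moments; the primary structure is a simply-supported span AC with redundants M_A and M_C.
End rotations of the released simple span under the applied load (×1/EI):
  at A: triangular load, peak 31: 7w₀L³/(360EI) = 254.3/EI
  at C: triangular load, peak 31: w₀L³/(45EI) = 290.6/EI
  at A: point load 48.5 at a = 6.56: Pab(L + b)/(6LEI) = 56.09/EI
  at C: point load 48.5 at a = 6.56: Pab(L + a)/(6LEI) = 93.44/EI
  θ_A0 = 310.4/EI,  θ_C0 = 384.1/EI
Flexibility coefficients: a unit moment at one end gives L/(3EI) there and L/(6EI) at the far end, so f₁₁ = f₂₂ = 2.5/EI and f₁₂ = f₂₁ = 1.25/EI.
Compatibility — zero rotation at each built-in end:
  2.5 M_A + 1.25 M_C = 310.4
  1.25 M_A + 2.5 M_C = 384.1
Solving the pair gives M_A = 63.12 kip·ft and M_C = 122.1 kip·ft (hogging).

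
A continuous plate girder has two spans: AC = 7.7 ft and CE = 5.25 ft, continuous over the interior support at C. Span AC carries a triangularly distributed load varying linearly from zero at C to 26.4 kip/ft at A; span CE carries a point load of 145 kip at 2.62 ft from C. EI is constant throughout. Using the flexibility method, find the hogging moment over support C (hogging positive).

Release continuity at C by inserting a hinge; the redundant is the internal moment M_C. The primary structure is two simply-supported spans AC and CE.
End slopes at the hinge C, treating each span as simply supported:
  span AC: triangular load, peak 26.4: 7w₀L³/(360EI) = 234.4/EI
  span CE: point load 145 at a = 2.62: Pab(L + b)/(6LEI) = 249.9/EI
  relative rotation θ_0 = (234.4 + 249.9)/EI = 484.3/EI
A unit hogging moment at C produces rotation L₁/(3EI) + L₂/(3EI) = 4.317/EI.
Slope continuity at C: θ_0 = M_C·4.317/EI, so M_C = 484.3/4.317 = 112.2 kip·ft (hogging).

M_C = 112.2 kip·ft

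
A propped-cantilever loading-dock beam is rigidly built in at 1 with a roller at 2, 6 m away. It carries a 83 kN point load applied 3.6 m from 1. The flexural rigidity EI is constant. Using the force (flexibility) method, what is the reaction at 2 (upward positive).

R_2 = 35.86 kN

Take the reaction at 2 as the redundant and release it; the primary structure is a cantilever fixed at 1.
Free-end deflection of the primary structure under the applied loading (downward +):
  point load 83 at a = 3.6: Pa²(3L − a)/(6EI) = 2582/EI
Flexibility coefficient — unit upward force at 2: δ_{22} = L³/(3EI) = 72/EI.
Compatibility at 2: δ_0 − R_2·δ_{22} = 0, so R_2 = 2582/72 = 35.86 kN.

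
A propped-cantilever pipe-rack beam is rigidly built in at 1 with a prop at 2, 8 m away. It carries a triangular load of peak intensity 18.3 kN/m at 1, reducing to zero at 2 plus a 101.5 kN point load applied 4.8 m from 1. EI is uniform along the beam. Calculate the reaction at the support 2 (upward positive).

R_2 = 58.49 kN

Remove the prop at 2; the released (primary) structure is a cantilever built in at 1.
Downward deflection at the released point 2 due to the loads:
  triangular load, peak 18.3 at the fixed end: w₀L⁴/(30EI) = 2499/EI
  point load 101.5 at a = 4.8: Pa²(3L − a)/(6EI) = 7483/EI
  δ_0 = 9982/EI
Tip deflection under a unit load at 2: L³/(3EI) = 170.7/EI.
The prop prevents deflection at 2: R_2 = δ_0/δ_{22} = 9982/170.7 = 58.49 kN.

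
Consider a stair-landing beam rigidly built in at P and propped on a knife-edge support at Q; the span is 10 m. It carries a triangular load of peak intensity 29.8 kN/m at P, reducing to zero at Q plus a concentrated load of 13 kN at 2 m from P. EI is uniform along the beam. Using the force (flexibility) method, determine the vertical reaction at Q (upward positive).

Remove the prop at Q; the released (primary) structure is a cantilever built in at P.
Downward deflection at the released point Q due to the loads:
  triangular load, peak 29.8 at the fixed end: w₀L⁴/(30EI) = 9933/EI
  point load 13 at a = 2: Pa²(3L − a)/(6EI) = 242.7/EI
  δ_0 = 10176/EI
Tip deflection under a unit load at Q: L³/(3EI) = 333.3/EI.
Compatibility at Q: δ_0 − R_Q·δ_{QQ} = 0, so R_Q = 10176/333.3 = 30.53 kN.

R_Q = 30.53 kN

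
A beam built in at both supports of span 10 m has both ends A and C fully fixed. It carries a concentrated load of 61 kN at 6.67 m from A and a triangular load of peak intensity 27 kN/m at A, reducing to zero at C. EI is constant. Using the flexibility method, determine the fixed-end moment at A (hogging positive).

M_A = 180.1 kN·m

Release both end moments; the primary structure is a simply-supported span AC with redundants M_A and M_C.
Simple-span end rotations at A and C under the given loads:
  at A: point load 61 at a = 6.67: Pab(L + b)/(6LEI) = 301/EI
  at C: point load 61 at a = 6.67: Pab(L + a)/(6LEI) = 376.4/EI
  at A: triangular load, peak 27: w₀L³/(45EI) = 600/EI
  at C: triangular load, peak 27: 7w₀L³/(360EI) = 525/EI
  θ_A0 = 901/EI,  θ_C0 = 901.4/EI
Flexibility coefficients: a unit moment at one end gives L/(3EI) there and L/(6EI) at the far end, so f₁₁ = f₂₂ = 3.333/EI and f₁₂ = f₂₁ = 1.667/EI.
Compatibility — zero rotation at each built-in end:
  3.333 M_A + 1.667 M_C = 901
  1.667 M_A + 3.333 M_C = 901.4
Solving the pair gives M_A = 180.1 kN·m and M_C = 180.4 kN·m (hogging).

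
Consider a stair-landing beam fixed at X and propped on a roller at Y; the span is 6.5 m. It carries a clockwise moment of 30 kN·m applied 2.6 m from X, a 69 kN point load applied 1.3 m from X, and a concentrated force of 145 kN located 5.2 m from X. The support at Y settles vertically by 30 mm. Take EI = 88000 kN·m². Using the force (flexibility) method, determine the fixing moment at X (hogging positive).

M_X = 343.7 kN·m

Remove the prop at Y; the released (primary) structure is a cantilever built in at X.
Primary-structure tip deflection at Y by superposition:
  clockwise couple 30 at a = 2.6: M₀a(2L − a)/(2EI) = 405.6/EI
  point load 69 at a = 1.3: Pa²(3L − a)/(6EI) = 353.7/EI
  point load 145 at a = 5.2: Pa²(3L − a)/(6EI) = 9345/EI
  δ_0 = 10104/EI
Tip deflection under a unit load at Y: L³/(3EI) = 91.54/EI.
With EI = 88000 kN·m²: δ_0 = 0.11482 m and δ_{YY} = 0.00104 m/kN.
Compatibility — the beam at Y must follow the support down by 0.03 m: δ_0 − R_Y·δ_{YY} = 0.03, so R_Y = (0.11482 − 0.03)/0.00104 = 81.54 kN.
Moment equilibrium about X: M_X = Σ(load moments about X) − R_Y·L = 873.7 − 81.54×6.5 = 343.7 kN·m.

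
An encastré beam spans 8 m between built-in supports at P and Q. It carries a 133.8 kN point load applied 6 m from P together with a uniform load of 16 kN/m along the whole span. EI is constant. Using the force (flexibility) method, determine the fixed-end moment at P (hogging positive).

M_P = 135.5 kN·m

Take the two fixed-end moments M_P, M_Q as redundants; the released structure is the simple span PQ.
End rotations of the released simple span under the applied load (×1/EI):
  at P: point load 133.8 at a = 6: Pab(L + b)/(6LEI) = 334.5/EI
  at Q: point load 133.8 at a = 6: Pab(L + a)/(6LEI) = 468.3/EI
  at P: UDL 16: wL³/(24EI) = 341.3/EI
  at Q: UDL 16: wL³/(24EI) = 341.3/EI
  θ_P0 = 675.8/EI,  θ_Q0 = 809.6/EI
Flexibility coefficients: a unit moment at one end gives L/(3EI) there and L/(6EI) at the far end, so f₁₁ = f₂₂ = 2.667/EI and f₁₂ = f₂₁ = 1.333/EI.
Compatibility — zero rotation at each built-in end:
  2.667 M_P + 1.333 M_Q = 675.8
  1.333 M_P + 2.667 M_Q = 809.6
Solving the pair gives M_P = 135.5 kN·m and M_Q = 235.9 kN·m (hogging).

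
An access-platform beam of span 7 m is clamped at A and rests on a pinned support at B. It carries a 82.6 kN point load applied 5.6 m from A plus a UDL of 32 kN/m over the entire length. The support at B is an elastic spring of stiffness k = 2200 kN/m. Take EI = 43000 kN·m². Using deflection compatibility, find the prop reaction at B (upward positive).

R_B = 121.4 kN

Choose R_B as the redundant. The primary structure is the cantilever fixed at A.
Deflection at B on the released cantilever, summing each load's contribution:
  point load 82.6 at a = 5.6: Pa²(3L − a)/(6EI) = 6649/EI
  UDL 32: wL⁴/(8EI) = 9604/EI
  δ_0 = 16253/EI
Flexibility coefficient — unit upward force at B: δ_{BB} = L³/(3EI) = 114.3/EI.
With EI = 43000 kN·m²: δ_0 = 0.37797 m and δ_{BB} = 0.002659 m/kN.
Compatibility — the spring shortens by R_B/k under the reaction it provides: δ_0 − R_B·δ_{BB} = R_B/k. With 1/k = 0.000455 m/kN, R_B = δ_0 / (δ_{BB} + 1/k) = 0.37797 / (0.002659 + 0.000455) = 121.4 kN.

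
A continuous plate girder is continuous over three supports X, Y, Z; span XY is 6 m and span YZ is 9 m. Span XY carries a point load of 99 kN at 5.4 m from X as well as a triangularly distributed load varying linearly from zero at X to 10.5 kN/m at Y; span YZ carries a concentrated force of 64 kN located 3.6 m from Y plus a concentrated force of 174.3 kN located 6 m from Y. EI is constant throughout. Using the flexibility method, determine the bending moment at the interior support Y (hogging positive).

Release continuity at Y by inserting a hinge; the redundant is the internal moment M_Y. The primary structure is two simply-supported spans XY and YZ.
Rotations at Y on the released spans (each span's end-slope, ×1/EI):
  span XY: point load 99 at a = 5.4: Pab(L + a)/(6LEI) = 101.6/EI
  span XY: triangular load, peak 10.5: w₀L³/(45EI) = 50.4/EI
  span YZ: point load 64 at a = 3.6: Pab(L + b)/(6LEI) = 331.8/EI
  span YZ: point load 174.3 at a = 6: Pab(L + b)/(6LEI) = 697.2/EI
  relative rotation θ_0 = (152 + 1029)/EI = 1181/EI
A unit hogging moment at Y produces rotation L₁/(3EI) + L₂/(3EI) = 5/EI.
Slope continuity at Y: θ_0 = M_Y·5/EI, so M_Y = 1181/5 = 236.2 kN·m (hogging).

M_Y = 236.2 kN·m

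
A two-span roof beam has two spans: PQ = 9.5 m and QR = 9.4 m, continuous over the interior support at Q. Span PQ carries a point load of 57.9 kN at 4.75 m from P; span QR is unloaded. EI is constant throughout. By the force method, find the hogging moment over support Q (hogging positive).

Insert a hinge at Q; M_Q is the redundant, and each span becomes simply supported.
Discontinuity in slope at Q on the released structure — sum the simple-span end rotations:
  span PQ: point load 57.9 at a = 4.75: Pab(L + a)/(6LEI) = 326.6/EI
  relative rotation θ_0 = (326.6 + 0)/EI = 326.6/EI
A unit hogging moment at Q produces rotation L₁/(3EI) + L₂/(3EI) = 6.3/EI.
Slope continuity at Q: θ_0 = M_Q·6.3/EI, so M_Q = 326.6/6.3 = 51.84 kN·m (hogging).

M_Q = 51.84 kN·m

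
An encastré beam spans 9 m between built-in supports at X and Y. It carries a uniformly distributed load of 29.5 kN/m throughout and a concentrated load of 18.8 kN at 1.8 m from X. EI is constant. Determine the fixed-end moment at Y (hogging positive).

M_Y = 204.5 kN·m

Release both end moments; the primary structure is a simply-supported span XY with redundants M_X and M_Y.
On the primary (simply-supported) span, the end slopes from the loading are:
  at X: UDL 29.5: wL³/(24EI) = 896.1/EI
  at Y: UDL 29.5: wL³/(24EI) = 896.1/EI
  at X: point load 18.8 at a = 1.8: Pab(L + b)/(6LEI) = 73.09/EI
  at Y: point load 18.8 at a = 1.8: Pab(L + a)/(6LEI) = 48.73/EI
  θ_X0 = 969.2/EI,  θ_Y0 = 944.8/EI
Flexibility coefficients: a unit moment at one end gives L/(3EI) there and L/(6EI) at the far end, so f₁₁ = f₂₂ = 3/EI and f₁₂ = f₂₁ = 1.5/EI.
Compatibility — zero rotation at each built-in end:
  3 M_X + 1.5 M_Y = 969.2
  1.5 M_X + 3 M_Y = 944.8
Solving the pair gives M_X = 220.8 kN·m and M_Y = 204.5 kN·m (hogging).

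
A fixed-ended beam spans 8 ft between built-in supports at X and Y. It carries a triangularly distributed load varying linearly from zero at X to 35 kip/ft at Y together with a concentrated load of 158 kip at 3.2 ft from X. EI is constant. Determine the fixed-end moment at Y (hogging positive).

Take the two fixed-end moments M_X, M_Y as redundants; the released structure is the simple span XY.
On the primary (simply-supported) span, the end slopes from the loading are:
  at X: triangular load, peak 35: 7w₀L³/(360EI) = 348.4/EI
  at Y: triangular load, peak 35: w₀L³/(45EI) = 398.2/EI
  at X: point load 158 at a = 3.2: Pab(L + b)/(6LEI) = 647.2/EI
  at Y: point load 158 at a = 3.2: Pab(L + a)/(6LEI) = 566.3/EI
  θ_X0 = 995.6/EI,  θ_Y0 = 964.5/EI
Flexibility coefficients: a unit moment at one end gives L/(3EI) there and L/(6EI) at the far end, so f₁₁ = f₂₂ = 2.667/EI and f₁₂ = f₂₁ = 1.333/EI.
Compatibility — zero rotation at each built-in end:
  2.667 M_X + 1.333 M_Y = 995.6
  1.333 M_X + 2.667 M_Y = 964.5
Solving the pair gives M_X = 256.7 kip·ft and M_Y = 233.3 kip·ft (hogging).

M_Y = 233.3 kip·ft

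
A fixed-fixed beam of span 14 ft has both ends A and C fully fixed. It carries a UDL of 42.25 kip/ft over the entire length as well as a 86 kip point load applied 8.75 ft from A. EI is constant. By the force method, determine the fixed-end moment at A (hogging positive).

Release both end moments; the primary structure is a simply-supported span AC with redundants M_A and M_C.
On the primary (simply-supported) span, the end slopes from the loading are:
  at A: UDL 42.25: wL³/(24EI) = 4831/EI
  at C: UDL 42.25: wL³/(24EI) = 4831/EI
  at A: point load 86 at a = 8.75: Pab(L + b)/(6LEI) = 905.4/EI
  at C: point load 86 at a = 8.75: Pab(L + a)/(6LEI) = 1070/EI
  θ_A0 = 5736/EI,  θ_C0 = 5901/EI
Flexibility coefficients: a unit moment at one end gives L/(3EI) there and L/(6EI) at the far end, so f₁₁ = f₂₂ = 4.667/EI and f₁₂ = f₂₁ = 2.333/EI.
Compatibility — zero rotation at each built-in end:
  4.667 M_A + 2.333 M_C = 5736
  2.333 M_A + 4.667 M_C = 5901
Solving the pair gives M_A = 795.9 kip·ft and M_C = 866.5 kip·ft (hogging).

M_A = 795.9 kip·ft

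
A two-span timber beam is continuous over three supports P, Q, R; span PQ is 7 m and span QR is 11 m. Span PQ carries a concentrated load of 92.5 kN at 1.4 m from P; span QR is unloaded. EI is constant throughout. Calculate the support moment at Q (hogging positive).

M_Q = 24.17 kN·m

Release continuity at Q by inserting a hinge; the redundant is the internal moment M_Q. The primary structure is two simply-supported spans PQ and QR.
Discontinuity in slope at Q on the released structure — sum the simple-span end rotations:
  span PQ: point load 92.5 at a = 1.4: Pab(L + a)/(6LEI) = 145/EI
  relative rotation θ_0 = (145 + 0)/EI = 145/EI
A unit hogging moment at Q produces rotation L₁/(3EI) + L₂/(3EI) = 6/EI.
Compatibility: M_Q·(L₁+L₂)/(3EI) = θ_0, giving M_Q = 24.17 kN·m (hogging).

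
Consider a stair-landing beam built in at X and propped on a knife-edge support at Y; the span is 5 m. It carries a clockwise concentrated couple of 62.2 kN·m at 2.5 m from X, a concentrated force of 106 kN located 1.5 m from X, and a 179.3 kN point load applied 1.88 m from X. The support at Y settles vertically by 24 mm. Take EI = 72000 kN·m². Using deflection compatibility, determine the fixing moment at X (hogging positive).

Release the roller at Y. Primary structure: cantilever fixed at X.
Deflection at Y on the released cantilever, summing each load's contribution:
  clockwise couple 62.2 at a = 2.5: M₀a(2L − a)/(2EI) = 583.1/EI
  point load 106 at a = 1.5: Pa²(3L − a)/(6EI) = 536.6/EI
  point load 179.3 at a = 1.88: Pa²(3L − a)/(6EI) = 1386/EI
  δ_0 = 2505/EI
Flexibility coefficient — unit upward force at Y: δ_{YY} = L³/(3EI) = 41.67/EI.
With EI = 72000 kN·m²: δ_0 = 0.034798 m and δ_{YY} = 0.000579 m/kN.
Compatibility — the beam at Y must follow the support down by 0.024 m: δ_0 − R_Y·δ_{YY} = 0.024, so R_Y = (0.034798 − 0.024)/0.000579 = 18.66 kN.
Moment equilibrium about X: M_X = Σ(load moments about X) − R_Y·L = 558.3 − 18.66×5 = 465 kN·m.

M_X = 465 kN·m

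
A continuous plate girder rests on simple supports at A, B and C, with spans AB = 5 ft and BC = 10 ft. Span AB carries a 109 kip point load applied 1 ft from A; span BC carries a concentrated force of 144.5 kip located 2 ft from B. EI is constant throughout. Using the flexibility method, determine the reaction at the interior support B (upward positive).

Release continuity at B by inserting a hinge; the redundant is the internal moment M_B. The primary structure is two simply-supported spans AB and BC.
Discontinuity in slope at B on the released structure — sum the simple-span end rotations:
  span AB: point load 109 at a = 1: Pab(L + a)/(6LEI) = 87.2/EI
  span BC: point load 144.5 at a = 2: Pab(L + b)/(6LEI) = 693.6/EI
  relative rotation θ_0 = (87.2 + 693.6)/EI = 780.8/EI
A unit hogging moment at B produces rotation L₁/(3EI) + L₂/(3EI) = 5/EI.
Compatibility: M_B·(L₁+L₂)/(3EI) = θ_0, giving M_B = 156.2 kip·ft (hogging).
Span AB, ΣM about A with M_B applied at B: R_B^{AB}·5 = 109 + 156.2, so R_B^{AB} = 53.03 kip and R_A = 109 − 53.03 = 55.97 kip.
Span BC, ΣM about C: R_B^{BC}·10 = 1156 + 156.2, so R_B^{BC} = 131.2 kip and R_C = 144.5 − 131.2 = 13.28 kip.
R_B = 53.03 + 131.2 = 184.2 kip.

R_B = 184.2 kip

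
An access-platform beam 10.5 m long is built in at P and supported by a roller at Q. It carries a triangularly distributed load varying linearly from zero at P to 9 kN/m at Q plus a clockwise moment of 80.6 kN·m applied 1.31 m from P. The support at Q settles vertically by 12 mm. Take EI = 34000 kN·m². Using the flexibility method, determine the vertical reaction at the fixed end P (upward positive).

R_P = 19.63 kN

Remove the prop at Q; the released (primary) structure is a cantilever built in at P.
Free-end deflection of the primary structure under the applied loading (downward +):
  triangular load, peak 9 at the free end: 11w₀L⁴/(120EI) = 10028/EI
  clockwise couple 80.6 at a = 1.31: M₀a(2L − a)/(2EI) = 1039/EI
  δ_0 = 11067/EI
Tip deflection under a unit load at Q: L³/(3EI) = 385.9/EI.
With EI = 34000 kN·m²: δ_0 = 0.32551 m and δ_{QQ} = 0.011349 m/kN.
Compatibility — the beam at Q must follow the support down by 0.012 m: δ_0 − R_Q·δ_{QQ} = 0.012, so R_Q = (0.32551 − 0.012)/0.011349 = 27.62 kN.
Vertical equilibrium: R_P = ΣP − R_Q = 47.25 − 27.62 = 19.63 kN.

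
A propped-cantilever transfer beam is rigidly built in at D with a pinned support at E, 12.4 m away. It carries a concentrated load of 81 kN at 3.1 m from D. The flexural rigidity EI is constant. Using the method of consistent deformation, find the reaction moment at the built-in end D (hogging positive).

M_D = 164.8 kN·m

Release the roller at E. Primary structure: cantilever fixed at D.
Deflection at E on the released cantilever, summing each load's contribution:
  point load 81 at a = 3.1: Pa²(3L − a)/(6EI) = 4424/EI
Flexibility coefficient — unit upward force at E: δ_{EE} = L³/(3EI) = 635.5/EI.
The prop prevents deflection at E: R_E = δ_0/δ_{EE} = 4424/635.5 = 6.961 kN.
Moment equilibrium about D: M_D = Σ(load moments about D) − R_E·L = 251.1 − 6.961×12.4 = 164.8 kN·m.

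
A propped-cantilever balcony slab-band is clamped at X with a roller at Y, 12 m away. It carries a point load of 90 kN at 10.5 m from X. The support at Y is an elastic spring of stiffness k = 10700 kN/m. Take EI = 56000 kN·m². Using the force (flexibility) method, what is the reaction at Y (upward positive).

Take the reaction at Y as the redundant and release it; the primary structure is a cantilever fixed at X.
Free-end deflection of the primary structure under the applied loading (downward +):
  point load 90 at a = 10.5: Pa²(3L − a)/(6EI) = 42171/EI
Flexibility coefficient — unit upward force at Y: δ_{YY} = L³/(3EI) = 576/EI.
With EI = 56000 kN·m²: δ_0 = 0.75305 m and δ_{YY} = 0.010286 m/kN.
Compatibility — the spring shortens by R_Y/k under the reaction it provides: δ_0 − R_Y·δ_{YY} = R_Y/k. With 1/k = 0.000093 m/kN, R_Y = δ_0 / (δ_{YY} + 1/k) = 0.75305 / (0.010286 + 0.000093) = 72.55 kN.

R_Y = 72.55 kN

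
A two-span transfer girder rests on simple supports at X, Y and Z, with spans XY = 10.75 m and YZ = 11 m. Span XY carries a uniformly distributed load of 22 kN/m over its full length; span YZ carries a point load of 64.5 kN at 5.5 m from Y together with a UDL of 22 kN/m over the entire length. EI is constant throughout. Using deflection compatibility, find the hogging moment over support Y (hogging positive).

M_Y = 392.6 kN·m

Release continuity at Y by inserting a hinge; the redundant is the internal moment M_Y. The primary structure is two simply-supported spans XY and YZ.
End slopes at the hinge Y, treating each span as simply supported:
  span XY: UDL 22: wL³/(24EI) = 1139/EI
  span YZ: point load 64.5 at a = 5.5: Pab(L + b)/(6LEI) = 487.8/EI
  span YZ: UDL 22: wL³/(24EI) = 1220/EI
  relative rotation θ_0 = (1139 + 1708)/EI = 2847/EI
A unit hogging moment at Y produces rotation L₁/(3EI) + L₂/(3EI) = 7.25/EI.
Compatibility: M_Y·(L₁+L₂)/(3EI) = θ_0, giving M_Y = 392.6 kN·m (hogging).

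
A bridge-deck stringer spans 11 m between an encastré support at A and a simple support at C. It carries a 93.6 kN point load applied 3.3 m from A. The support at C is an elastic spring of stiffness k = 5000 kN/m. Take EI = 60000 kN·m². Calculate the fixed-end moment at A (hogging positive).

Remove the prop at C; the released (primary) structure is a cantilever built in at A.
Deflection at C on the released cantilever, summing each load's contribution:
  point load 93.6 at a = 3.3: Pa²(3L − a)/(6EI) = 5046/EI
Tip deflection under a unit load at C: L³/(3EI) = 443.7/EI.
With EI = 60000 kN·m²: δ_0 = 0.084093 m and δ_{CC} = 0.007394 m/kN.
Compatibility — the spring shortens by R_C/k under the reaction it provides: δ_0 − R_C·δ_{CC} = R_C/k. With 1/k = 0.0002 m/kN, R_C = δ_0 / (δ_{CC} + 1/k) = 0.084093 / (0.007394 + 0.0002) = 11.07 kN.
Moment equilibrium about A: M_A = Σ(load moments about A) − R_C·L = 308.9 − 11.07×11 = 187.1 kN·m.

M_A = 187.1 kN·m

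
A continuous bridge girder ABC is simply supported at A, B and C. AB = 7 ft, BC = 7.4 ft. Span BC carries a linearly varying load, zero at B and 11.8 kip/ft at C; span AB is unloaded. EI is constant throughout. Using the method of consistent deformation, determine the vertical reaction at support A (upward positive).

Release continuity at B by inserting a hinge; the redundant is the internal moment M_B. The primary structure is two simply-supported spans AB and BC.
End slopes at the hinge B, treating each span as simply supported:
  span BC: triangular load, peak 11.8: 7w₀L³/(360EI) = 92.98/EI
  relative rotation θ_0 = (0 + 92.98)/EI = 92.98/EI
A unit hogging moment at B produces rotation L₁/(3EI) + L₂/(3EI) = 4.8/EI.
Compatibility: M_B·(L₁+L₂)/(3EI) = θ_0, giving M_B = 19.37 kip·ft (hogging).
Span AB, ΣM about A with M_B applied at B: R_B^{AB}·7 = 0 + 19.37, so R_B^{AB} = 2.767 kip and R_A = 0 − 2.767 = -2.767 kip.

R_A = -2.767 kip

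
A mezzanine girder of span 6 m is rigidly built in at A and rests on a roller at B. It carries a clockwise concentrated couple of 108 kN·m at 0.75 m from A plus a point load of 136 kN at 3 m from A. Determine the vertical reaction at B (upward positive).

Release the roller at B. Primary structure: cantilever fixed at A.
Deflection at B on the released cantilever, summing each load's contribution:
  clockwise couple 108 at a = 0.75: M₀a(2L − a)/(2EI) = 455.6/EI
  point load 136 at a = 3: Pa²(3L − a)/(6EI) = 3060/EI
  δ_0 = 3516/EI
Flexibility coefficient — unit upward force at B: δ_{BB} = L³/(3EI) = 72/EI.
The prop prevents deflection at B: R_B = δ_0/δ_{BB} = 3516/72 = 48.83 kN.

R_B = 48.83 kN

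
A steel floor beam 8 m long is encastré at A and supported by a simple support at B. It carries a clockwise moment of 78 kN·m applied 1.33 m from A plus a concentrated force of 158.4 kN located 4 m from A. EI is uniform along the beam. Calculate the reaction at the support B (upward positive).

Release the roller at B. Primary structure: cantilever fixed at A.
Deflection at B on the released cantilever, summing each load's contribution:
  clockwise couple 78 at a = 1.33: M₀a(2L − a)/(2EI) = 760.9/EI
  point load 158.4 at a = 4: Pa²(3L − a)/(6EI) = 8448/EI
  δ_0 = 9209/EI
Flexibility coefficient — unit upward force at B: δ_{BB} = L³/(3EI) = 170.7/EI.
Compatibility at B: δ_0 − R_B·δ_{BB} = 0, so R_B = 9209/170.7 = 53.96 kN.

R_B = 53.96 kN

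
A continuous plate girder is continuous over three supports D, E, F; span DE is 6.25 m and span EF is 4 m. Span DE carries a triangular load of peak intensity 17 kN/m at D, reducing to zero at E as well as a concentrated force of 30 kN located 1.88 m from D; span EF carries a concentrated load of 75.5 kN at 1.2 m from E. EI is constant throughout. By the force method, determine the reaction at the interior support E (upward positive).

Take M_E as the redundant. Released structure: two simple spans DE and EF with a hinge at E.
Rotations at E on the released spans (each span's end-slope, ×1/EI):
  span DE: triangular load, peak 17: 7w₀L³/(360EI) = 80.7/EI
  span DE: point load 30 at a = 1.88: Pab(L + a)/(6LEI) = 53.43/EI
  span EF: point load 75.5 at a = 1.2: Pab(L + b)/(6LEI) = 71.88/EI
  relative rotation θ_0 = (134.1 + 71.88)/EI = 206/EI
A unit hogging moment at E produces rotation L₁/(3EI) + L₂/(3EI) = 3.417/EI.
Compatibility: M_E·(L₁+L₂)/(3EI) = θ_0, giving M_E = 60.3 kN·m (hogging).
Span DE, ΣM about D with M_E applied at E: R_E^{DE}·6.25 = 167.1 + 60.3, so R_E^{DE} = 36.38 kN and R_D = 83.12 − 36.38 = 46.75 kN.
Span EF, ΣM about F: R_E^{EF}·4 = 211.4 + 60.3, so R_E^{EF} = 67.92 kN and R_F = 75.5 − 67.92 = 7.576 kN.
R_E = 36.38 + 67.92 = 104.3 kN.

R_E = 104.3 kN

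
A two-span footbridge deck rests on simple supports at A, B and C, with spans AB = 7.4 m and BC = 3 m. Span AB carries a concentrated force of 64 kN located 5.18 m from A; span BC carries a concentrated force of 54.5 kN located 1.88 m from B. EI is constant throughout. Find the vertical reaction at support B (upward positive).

Insert a hinge at B; M_B is the redundant, and each span becomes simply supported.
Rotations at B on the released spans (each span's end-slope, ×1/EI):
  span AB: point load 64 at a = 5.18: Pab(L + a)/(6LEI) = 208.5/EI
  span BC: point load 54.5 at a = 1.88: Pab(L + b)/(6LEI) = 26.27/EI
  relative rotation θ_0 = (208.5 + 26.27)/EI = 234.8/EI
A unit hogging moment at B produces rotation L₁/(3EI) + L₂/(3EI) = 3.467/EI.
Slope continuity at B: θ_0 = M_B·3.467/EI, so M_B = 234.8/3.467 = 67.73 kN·m (hogging).
Span AB, ΣM about A with M_B applied at B: R_B^{AB}·7.4 = 331.5 + 67.73, so R_B^{AB} = 53.95 kN and R_A = 64 − 53.95 = 10.05 kN.
Span BC, ΣM about C: R_B^{BC}·3 = 61.04 + 67.73, so R_B^{BC} = 42.92 kN and R_C = 54.5 − 42.92 = 11.58 kN.
R_B = 53.95 + 42.92 = 96.88 kN.

R_B = 96.88 kN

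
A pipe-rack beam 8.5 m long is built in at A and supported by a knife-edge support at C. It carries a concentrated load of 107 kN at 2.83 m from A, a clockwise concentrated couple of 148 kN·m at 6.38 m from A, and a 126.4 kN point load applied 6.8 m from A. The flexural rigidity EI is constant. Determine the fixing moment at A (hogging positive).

Remove the prop at C; the released (primary) structure is a cantilever built in at A.
Primary-structure tip deflection at C by superposition:
  point load 107 at a = 2.83: Pa²(3L − a)/(6EI) = 3238/EI
  clockwise couple 148 at a = 6.38: M₀a(2L − a)/(2EI) = 5014/EI
  point load 126.4 at a = 6.8: Pa²(3L − a)/(6EI) = 18216/EI
  δ_0 = 26468/EI
Tip deflection under a unit load at C: L³/(3EI) = 204.7/EI.
The prop prevents deflection at C: R_C = δ_0/δ_{CC} = 26468/204.7 = 129.3 kN.
Moment equilibrium about A: M_A = Σ(load moments about A) − R_C·L = 1310 − 129.3×8.5 = 211.3 kN·m.

M_A = 211.3 kN·m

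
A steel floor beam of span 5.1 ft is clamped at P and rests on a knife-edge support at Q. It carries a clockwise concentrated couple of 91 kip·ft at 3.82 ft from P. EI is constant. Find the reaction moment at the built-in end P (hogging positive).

M_P = -36.9 kip·ft

Remove the prop at Q; the released (primary) structure is a cantilever built in at P.
Downward deflection at the released point Q due to the loads:
  clockwise couple 91 at a = 3.82: M₀a(2L − a)/(2EI) = 1109/EI
Tip deflection under a unit load at Q: L³/(3EI) = 44.22/EI.
The prop prevents deflection at Q: R_Q = δ_0/δ_{QQ} = 1109/44.22 = 25.08 kip.
Moment equilibrium about P: M_P = Σ(load moments about P) − R_Q·L = 91 − 25.08×5.1 = -36.9 kip·ft.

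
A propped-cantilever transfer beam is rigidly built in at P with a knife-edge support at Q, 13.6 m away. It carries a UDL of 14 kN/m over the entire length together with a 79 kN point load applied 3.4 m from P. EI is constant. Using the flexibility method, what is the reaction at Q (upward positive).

R_Q = 78.19 kN

Remove the prop at Q; the released (primary) structure is a cantilever built in at P.
Primary-structure tip deflection at Q by superposition:
  UDL 14: wL⁴/(8EI) = 59868/EI
  point load 79 at a = 3.4: Pa²(3L − a)/(6EI) = 5693/EI
  δ_0 = 65560/EI
Flexibility coefficient — unit upward force at Q: δ_{QQ} = L³/(3EI) = 838.5/EI.
The prop prevents deflection at Q: R_Q = δ_0/δ_{QQ} = 65560/838.5 = 78.19 kN.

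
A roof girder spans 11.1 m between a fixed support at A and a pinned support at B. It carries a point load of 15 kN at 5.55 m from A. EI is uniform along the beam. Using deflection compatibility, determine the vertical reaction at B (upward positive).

R_B = 4.688 kN

Take the reaction at B as the redundant and release it; the primary structure is a cantilever fixed at A.
Primary-structure tip deflection at B by superposition:
  point load 15 at a = 5.55: Pa²(3L − a)/(6EI) = 2137/EI
Tip deflection under a unit load at B: L³/(3EI) = 455.9/EI.
Compatibility at B: δ_0 − R_B·δ_{BB} = 0, so R_B = 2137/455.9 = 4.688 kN.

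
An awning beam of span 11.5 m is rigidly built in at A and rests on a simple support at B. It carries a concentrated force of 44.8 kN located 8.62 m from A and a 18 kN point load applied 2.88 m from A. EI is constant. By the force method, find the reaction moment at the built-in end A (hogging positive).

Take the reaction at B as the redundant and release it; the primary structure is a cantilever fixed at A.
Primary-structure tip deflection at B by superposition:
  point load 44.8 at a = 8.62: Pa²(3L − a)/(6EI) = 14358/EI
  point load 18 at a = 2.88: Pa²(3L − a)/(6EI) = 786.8/EI
  δ_0 = 15145/EI
Flexibility coefficient — unit upward force at B: δ_{BB} = L³/(3EI) = 507/EI.
The prop prevents deflection at B: R_B = δ_0/δ_{BB} = 15145/507 = 29.87 kN.
Moment equilibrium about A: M_A = Σ(load moments about A) − R_B·L = 438 − 29.87×11.5 = 94.46 kN·m.

M_A = 94.46 kN·m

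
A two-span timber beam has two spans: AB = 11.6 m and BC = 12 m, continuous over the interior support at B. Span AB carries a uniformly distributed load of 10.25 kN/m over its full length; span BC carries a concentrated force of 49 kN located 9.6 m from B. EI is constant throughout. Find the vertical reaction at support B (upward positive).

Insert a hinge at B; M_B is the redundant, and each span becomes simply supported.
Discontinuity in slope at B on the released structure — sum the simple-span end rotations:
  span AB: UDL 10.25: wL³/(24EI) = 666.6/EI
  span BC: point load 49 at a = 9.6: Pab(L + b)/(6LEI) = 225.8/EI
  relative rotation θ_0 = (666.6 + 225.8)/EI = 892.4/EI
A unit hogging moment at B produces rotation L₁/(3EI) + L₂/(3EI) = 7.867/EI.
Slope continuity at B: θ_0 = M_B·7.867/EI, so M_B = 892.4/7.867 = 113.4 kN·m (hogging).
Span AB, ΣM about A with M_B applied at B: R_B^{AB}·11.6 = 689.6 + 113.4, so R_B^{AB} = 69.23 kN and R_A = 118.9 − 69.23 = 49.67 kN.
Span BC, ΣM about C: R_B^{BC}·12 = 117.6 + 113.4, so R_B^{BC} = 19.25 kN and R_C = 49 − 19.25 = 29.75 kN.
R_B = 69.23 + 19.25 = 88.48 kN.

R_B = 88.48 kN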